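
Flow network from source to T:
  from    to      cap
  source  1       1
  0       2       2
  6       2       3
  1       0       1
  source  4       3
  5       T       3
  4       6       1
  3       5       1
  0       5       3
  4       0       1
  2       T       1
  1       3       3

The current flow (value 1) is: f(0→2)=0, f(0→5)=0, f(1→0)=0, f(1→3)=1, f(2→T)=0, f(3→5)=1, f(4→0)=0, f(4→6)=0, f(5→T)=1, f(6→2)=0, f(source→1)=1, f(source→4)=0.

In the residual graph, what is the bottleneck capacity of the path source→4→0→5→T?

Residual capacities along the path: source→4: 3, 4→0: 1, 0→5: 3, 5→T: 2.
Minimum is 1.

1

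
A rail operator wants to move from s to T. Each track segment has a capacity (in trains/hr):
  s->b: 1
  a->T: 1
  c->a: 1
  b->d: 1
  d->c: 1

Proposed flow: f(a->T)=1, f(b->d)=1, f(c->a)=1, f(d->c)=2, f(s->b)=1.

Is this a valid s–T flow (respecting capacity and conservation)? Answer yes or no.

No

Capacity violated on d->c: flow 2 > capacity 1.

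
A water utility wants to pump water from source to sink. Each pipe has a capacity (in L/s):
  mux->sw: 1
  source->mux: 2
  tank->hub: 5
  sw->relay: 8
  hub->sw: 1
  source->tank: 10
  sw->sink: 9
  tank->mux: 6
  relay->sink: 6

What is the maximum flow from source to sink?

2

Augment source->mux->sw->sink: bottleneck 1. Total 1.
Augment source->tank->hub->sw->sink: bottleneck 1. Total 2.
No augmenting path remains in the residual graph.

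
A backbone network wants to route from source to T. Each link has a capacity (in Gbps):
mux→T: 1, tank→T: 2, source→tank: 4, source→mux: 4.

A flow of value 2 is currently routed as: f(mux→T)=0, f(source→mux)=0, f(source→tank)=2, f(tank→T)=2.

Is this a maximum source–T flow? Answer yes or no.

No

Residual path source→mux→T has bottleneck 1 > 0.
Pushing 1 along it raises the flow to 3, so the given flow is not maximum.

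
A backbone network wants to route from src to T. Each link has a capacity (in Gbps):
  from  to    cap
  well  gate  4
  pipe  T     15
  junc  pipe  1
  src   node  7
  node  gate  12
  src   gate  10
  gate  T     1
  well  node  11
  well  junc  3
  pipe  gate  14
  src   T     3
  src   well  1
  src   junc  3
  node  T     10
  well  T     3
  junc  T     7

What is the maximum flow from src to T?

Augment src->T: bottleneck 3. Total 3.
Augment src->well->T: bottleneck 1. Total 4.
Augment src->junc->T: bottleneck 3. Total 7.
Augment src->node->T: bottleneck 7. Total 14.
Augment src->gate->T: bottleneck 1. Total 15.
No augmenting path remains in the residual graph.

15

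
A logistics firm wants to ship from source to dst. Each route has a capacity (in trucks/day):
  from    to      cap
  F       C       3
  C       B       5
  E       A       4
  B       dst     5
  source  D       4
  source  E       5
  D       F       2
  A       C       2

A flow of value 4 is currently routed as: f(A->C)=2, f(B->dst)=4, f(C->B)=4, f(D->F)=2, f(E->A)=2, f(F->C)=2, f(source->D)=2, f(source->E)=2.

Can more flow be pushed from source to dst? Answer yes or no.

Residual reachable from source: {A, D, E, source}; dst is not reachable.
Saturated cut: D->F, A->C with total capacity 4 = current flow value. Flow is maximum.

No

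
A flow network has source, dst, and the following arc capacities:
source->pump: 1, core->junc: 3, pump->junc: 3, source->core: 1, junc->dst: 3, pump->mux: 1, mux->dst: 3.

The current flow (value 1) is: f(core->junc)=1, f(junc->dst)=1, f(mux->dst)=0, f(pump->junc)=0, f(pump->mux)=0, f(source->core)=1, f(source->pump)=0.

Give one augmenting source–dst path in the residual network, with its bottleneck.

Residual along source->pump->junc->dst: source->pump: 1, pump->junc: 3, junc->dst: 2.
Bottleneck = min = 1.

source->pump->junc->dst, bottleneck 1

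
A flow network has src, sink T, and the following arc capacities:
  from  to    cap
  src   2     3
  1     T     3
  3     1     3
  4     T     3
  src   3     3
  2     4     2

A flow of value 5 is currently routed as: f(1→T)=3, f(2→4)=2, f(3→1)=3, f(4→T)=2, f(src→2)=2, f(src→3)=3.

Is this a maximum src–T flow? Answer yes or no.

Yes

Residual reachable from src: {2, src}; T is not reachable.
Saturated cut: 2→4, src→3 with total capacity 5 = current flow value. Flow is maximum.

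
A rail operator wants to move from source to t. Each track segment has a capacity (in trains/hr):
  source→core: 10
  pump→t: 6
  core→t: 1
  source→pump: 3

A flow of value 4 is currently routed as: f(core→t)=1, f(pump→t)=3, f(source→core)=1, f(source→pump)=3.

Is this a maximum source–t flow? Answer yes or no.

Yes

Residual reachable from source: {core, source}; t is not reachable.
Saturated cut: source→pump, core→t with total capacity 4 = current flow value. Flow is maximum.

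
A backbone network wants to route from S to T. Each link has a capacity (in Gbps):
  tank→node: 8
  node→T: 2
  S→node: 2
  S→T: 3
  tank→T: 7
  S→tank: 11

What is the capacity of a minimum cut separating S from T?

12

Max flow = 12 (via 3 augmenting paths).
In the residual at optimum, the set reachable from S is {S, node, tank}.
Cut edges: S→T (cap 3), tank→T (cap 7), node→T (cap 2). Sum = 12.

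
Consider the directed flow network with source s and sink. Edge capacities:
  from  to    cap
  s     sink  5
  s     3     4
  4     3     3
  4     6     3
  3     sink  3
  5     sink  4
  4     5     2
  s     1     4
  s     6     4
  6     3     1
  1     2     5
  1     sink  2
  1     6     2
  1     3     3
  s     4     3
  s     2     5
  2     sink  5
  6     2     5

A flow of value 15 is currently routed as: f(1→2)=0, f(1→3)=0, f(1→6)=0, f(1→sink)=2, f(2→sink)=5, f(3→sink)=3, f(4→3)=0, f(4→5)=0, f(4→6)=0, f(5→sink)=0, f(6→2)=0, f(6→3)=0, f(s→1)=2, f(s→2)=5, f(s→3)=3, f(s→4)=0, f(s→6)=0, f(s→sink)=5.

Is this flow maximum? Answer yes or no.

No

Residual path s→4→5→sink has bottleneck 2 > 0.
Pushing 2 along it raises the flow to 17, so the given flow is not maximum.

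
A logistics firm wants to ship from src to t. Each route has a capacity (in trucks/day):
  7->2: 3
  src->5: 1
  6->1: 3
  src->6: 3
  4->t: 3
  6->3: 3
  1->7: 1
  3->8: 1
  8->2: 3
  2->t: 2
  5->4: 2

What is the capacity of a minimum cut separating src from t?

Max flow = 3 (via 3 augmenting paths).
In the residual at optimum, the set reachable from src is {1, 3, 6, src}.
Cut edges: 3->8 (cap 1), 1->7 (cap 1), src->5 (cap 1). Sum = 3.

3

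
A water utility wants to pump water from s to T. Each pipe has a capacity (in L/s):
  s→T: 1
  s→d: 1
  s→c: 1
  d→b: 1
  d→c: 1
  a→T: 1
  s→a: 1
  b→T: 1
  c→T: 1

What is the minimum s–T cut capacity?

4

Max flow = 4 (via 4 augmenting paths).
In the residual at optimum, the set reachable from s is {s}.
Cut edges: s→d (cap 1), s→a (cap 1), s→c (cap 1), s→T (cap 1). Sum = 4.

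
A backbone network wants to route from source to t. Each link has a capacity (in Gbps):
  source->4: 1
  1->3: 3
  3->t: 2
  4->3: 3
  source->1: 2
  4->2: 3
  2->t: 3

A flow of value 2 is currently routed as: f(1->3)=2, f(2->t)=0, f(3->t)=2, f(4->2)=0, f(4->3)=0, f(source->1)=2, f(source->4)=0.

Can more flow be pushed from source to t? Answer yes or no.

Residual path source->4->2->t has bottleneck 1 > 0.
Pushing 1 along it raises the flow to 3, so the given flow is not maximum.

Yes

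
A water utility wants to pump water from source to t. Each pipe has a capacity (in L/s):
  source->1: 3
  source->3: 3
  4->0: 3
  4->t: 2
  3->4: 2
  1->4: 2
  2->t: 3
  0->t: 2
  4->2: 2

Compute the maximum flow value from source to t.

4

Augment source->3->4->t: bottleneck 2. Total 2.
Augment source->1->4->0->t: bottleneck 2. Total 4.
No augmenting path remains in the residual graph.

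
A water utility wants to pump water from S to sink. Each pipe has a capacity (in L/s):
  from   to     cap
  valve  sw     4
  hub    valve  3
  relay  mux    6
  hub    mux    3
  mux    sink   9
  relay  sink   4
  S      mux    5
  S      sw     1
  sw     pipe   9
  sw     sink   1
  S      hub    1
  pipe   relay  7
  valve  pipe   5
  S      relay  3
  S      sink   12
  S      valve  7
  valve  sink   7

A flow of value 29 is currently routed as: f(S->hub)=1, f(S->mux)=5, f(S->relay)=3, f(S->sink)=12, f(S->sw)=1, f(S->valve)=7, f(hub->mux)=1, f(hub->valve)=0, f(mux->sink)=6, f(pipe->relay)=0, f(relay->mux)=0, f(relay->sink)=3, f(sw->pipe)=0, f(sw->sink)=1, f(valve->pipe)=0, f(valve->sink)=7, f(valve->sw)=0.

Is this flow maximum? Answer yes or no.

Residual reachable from S: {S}; sink is not reachable.
Saturated cut: S->hub, S->valve, S->sw, S->relay, S->mux, S->sink with total capacity 29 = current flow value. Flow is maximum.

Yes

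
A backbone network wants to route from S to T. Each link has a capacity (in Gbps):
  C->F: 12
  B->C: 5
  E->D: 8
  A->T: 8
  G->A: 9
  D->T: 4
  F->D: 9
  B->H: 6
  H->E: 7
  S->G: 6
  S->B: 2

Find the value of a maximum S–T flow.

8

Augment S->G->A->T: bottleneck 6. Total 6.
Augment S->B->H->E->D->T: bottleneck 2. Total 8.
No augmenting path remains in the residual graph.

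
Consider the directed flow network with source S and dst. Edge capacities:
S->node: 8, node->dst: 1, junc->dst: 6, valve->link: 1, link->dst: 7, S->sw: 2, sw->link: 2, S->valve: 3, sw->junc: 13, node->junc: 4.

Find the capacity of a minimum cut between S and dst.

8

Max flow = 8 (via 4 augmenting paths).
In the residual at optimum, the set reachable from S is {S, node, valve}.
Cut edges: S->sw (cap 2), node->junc (cap 4), valve->link (cap 1), node->dst (cap 1). Sum = 8.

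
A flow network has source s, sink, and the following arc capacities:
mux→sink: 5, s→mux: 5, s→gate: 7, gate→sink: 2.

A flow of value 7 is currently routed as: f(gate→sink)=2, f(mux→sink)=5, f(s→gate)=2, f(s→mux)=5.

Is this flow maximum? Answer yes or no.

Yes

Residual reachable from s: {gate, s}; sink is not reachable.
Saturated cut: s→mux, gate→sink with total capacity 7 = current flow value. Flow is maximum.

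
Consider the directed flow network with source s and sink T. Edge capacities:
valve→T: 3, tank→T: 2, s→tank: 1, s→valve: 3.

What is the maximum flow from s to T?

Augment s→valve→T: bottleneck 3. Total 3.
Augment s→tank→T: bottleneck 1. Total 4.
No augmenting path remains in the residual graph.

4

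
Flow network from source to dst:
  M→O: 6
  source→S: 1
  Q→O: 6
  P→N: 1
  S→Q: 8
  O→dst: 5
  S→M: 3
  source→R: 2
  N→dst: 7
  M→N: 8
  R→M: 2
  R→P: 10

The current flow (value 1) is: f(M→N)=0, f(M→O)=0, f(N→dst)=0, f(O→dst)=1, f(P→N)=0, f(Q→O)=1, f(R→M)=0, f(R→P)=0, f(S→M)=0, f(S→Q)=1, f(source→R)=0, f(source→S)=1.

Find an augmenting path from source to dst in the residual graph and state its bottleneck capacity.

Residual along source→R→M→O→dst: source→R: 2, R→M: 2, M→O: 6, O→dst: 4.
Bottleneck = min = 2.

source→R→M→O→dst, bottleneck 2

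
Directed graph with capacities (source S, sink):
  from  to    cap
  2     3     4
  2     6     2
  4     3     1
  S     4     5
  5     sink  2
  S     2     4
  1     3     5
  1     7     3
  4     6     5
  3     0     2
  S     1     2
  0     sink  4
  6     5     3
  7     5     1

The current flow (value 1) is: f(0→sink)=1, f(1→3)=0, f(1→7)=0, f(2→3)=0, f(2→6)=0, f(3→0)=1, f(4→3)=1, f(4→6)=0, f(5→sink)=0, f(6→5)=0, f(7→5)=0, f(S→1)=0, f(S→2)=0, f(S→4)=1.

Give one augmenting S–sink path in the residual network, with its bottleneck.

S→4→6→5→sink, bottleneck 2

Residual along S→4→6→5→sink: S→4: 4, 4→6: 5, 6→5: 3, 5→sink: 2.
Bottleneck = min = 2.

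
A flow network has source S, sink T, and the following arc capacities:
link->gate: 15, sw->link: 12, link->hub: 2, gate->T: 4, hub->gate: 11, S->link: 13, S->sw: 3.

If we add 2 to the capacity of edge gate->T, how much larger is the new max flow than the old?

Original max flow = 4.
After raising cap(gate->T), augmenting paths through that edge carry 2 more units.
New max flow = 6. Increase = 2.

2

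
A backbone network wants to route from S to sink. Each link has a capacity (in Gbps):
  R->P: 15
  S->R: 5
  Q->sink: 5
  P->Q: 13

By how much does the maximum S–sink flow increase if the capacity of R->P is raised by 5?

0

Original max flow = 5.
Edge R->P does not cross the min cut (source side {S}), so extra capacity there cannot help.
New max flow = 5. Increase = 0.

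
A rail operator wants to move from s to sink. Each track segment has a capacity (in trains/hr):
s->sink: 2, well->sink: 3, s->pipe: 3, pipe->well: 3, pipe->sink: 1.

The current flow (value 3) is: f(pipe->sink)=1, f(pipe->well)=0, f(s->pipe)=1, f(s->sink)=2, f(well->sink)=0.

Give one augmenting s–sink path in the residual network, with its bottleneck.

s->pipe->well->sink, bottleneck 2

Residual along s->pipe->well->sink: s->pipe: 2, pipe->well: 3, well->sink: 3.
Bottleneck = min = 2.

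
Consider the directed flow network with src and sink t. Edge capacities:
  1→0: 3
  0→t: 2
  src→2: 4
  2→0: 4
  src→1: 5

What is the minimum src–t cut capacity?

Max flow = 2 (via 1 augmenting path).
In the residual at optimum, the set reachable from src is {0, 1, 2, src}.
Cut edges: 0→t (cap 2). Sum = 2.

2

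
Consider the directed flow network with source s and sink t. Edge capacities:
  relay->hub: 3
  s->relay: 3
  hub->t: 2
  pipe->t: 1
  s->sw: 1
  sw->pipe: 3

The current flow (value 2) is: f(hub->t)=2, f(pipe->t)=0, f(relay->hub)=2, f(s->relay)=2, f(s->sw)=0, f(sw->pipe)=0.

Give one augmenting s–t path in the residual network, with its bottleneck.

s->sw->pipe->t, bottleneck 1

Residual along s->sw->pipe->t: s->sw: 1, sw->pipe: 3, pipe->t: 1.
Bottleneck = min = 1.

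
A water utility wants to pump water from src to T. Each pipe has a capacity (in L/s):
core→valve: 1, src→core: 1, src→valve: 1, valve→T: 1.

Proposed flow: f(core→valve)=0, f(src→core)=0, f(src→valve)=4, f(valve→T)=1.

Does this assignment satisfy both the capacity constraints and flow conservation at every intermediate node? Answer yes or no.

No

Capacity violated on src→valve: flow 4 > capacity 1.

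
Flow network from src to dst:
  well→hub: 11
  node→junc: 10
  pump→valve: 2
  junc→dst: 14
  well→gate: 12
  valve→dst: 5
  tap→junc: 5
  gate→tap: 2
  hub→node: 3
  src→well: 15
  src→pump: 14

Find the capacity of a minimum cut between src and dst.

7

Max flow = 7 (via 3 augmenting paths).
In the residual at optimum, the set reachable from src is {gate, hub, pump, src, well}.
Cut edges: pump→valve (cap 2), hub→node (cap 3), gate→tap (cap 2). Sum = 7.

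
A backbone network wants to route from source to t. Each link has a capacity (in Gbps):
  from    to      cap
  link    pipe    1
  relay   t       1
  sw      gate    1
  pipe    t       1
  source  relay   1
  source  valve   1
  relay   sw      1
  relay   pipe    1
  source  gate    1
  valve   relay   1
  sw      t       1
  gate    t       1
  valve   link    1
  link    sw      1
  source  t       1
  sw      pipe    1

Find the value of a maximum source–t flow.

Augment source->t: bottleneck 1. Total 1.
Augment source->relay->t: bottleneck 1. Total 2.
Augment source->gate->t: bottleneck 1. Total 3.
Augment source->valve->link->sw->t: bottleneck 1. Total 4.
No augmenting path remains in the residual graph.

4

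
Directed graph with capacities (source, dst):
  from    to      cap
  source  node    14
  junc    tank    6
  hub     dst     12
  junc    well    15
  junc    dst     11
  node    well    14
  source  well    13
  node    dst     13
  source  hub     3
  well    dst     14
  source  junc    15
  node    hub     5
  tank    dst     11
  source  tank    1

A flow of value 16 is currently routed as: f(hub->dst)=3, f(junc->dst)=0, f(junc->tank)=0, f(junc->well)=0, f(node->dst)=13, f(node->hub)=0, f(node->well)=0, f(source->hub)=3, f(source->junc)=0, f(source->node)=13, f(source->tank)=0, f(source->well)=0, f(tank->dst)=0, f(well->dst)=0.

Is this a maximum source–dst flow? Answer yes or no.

Residual path source->junc->dst has bottleneck 11 > 0.
Pushing 11 along it raises the flow to 27, so the given flow is not maximum.

No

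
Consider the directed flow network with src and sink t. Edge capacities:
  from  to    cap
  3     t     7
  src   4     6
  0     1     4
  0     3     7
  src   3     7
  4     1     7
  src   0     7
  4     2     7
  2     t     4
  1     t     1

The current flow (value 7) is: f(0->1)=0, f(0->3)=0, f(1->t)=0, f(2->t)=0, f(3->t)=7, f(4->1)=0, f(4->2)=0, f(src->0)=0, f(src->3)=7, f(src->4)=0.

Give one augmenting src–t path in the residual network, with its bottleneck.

Residual along src->0->1->t: src->0: 7, 0->1: 4, 1->t: 1.
Bottleneck = min = 1.

src->0->1->t, bottleneck 1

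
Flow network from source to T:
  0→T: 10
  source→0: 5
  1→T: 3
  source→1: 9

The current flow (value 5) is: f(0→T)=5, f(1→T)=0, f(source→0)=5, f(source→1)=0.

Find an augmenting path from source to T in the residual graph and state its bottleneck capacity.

source→1→T, bottleneck 3

Residual along source→1→T: source→1: 9, 1→T: 3.
Bottleneck = min = 3.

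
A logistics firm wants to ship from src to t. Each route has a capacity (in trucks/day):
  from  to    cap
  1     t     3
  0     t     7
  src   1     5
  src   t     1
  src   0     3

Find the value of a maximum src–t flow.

Augment src->t: bottleneck 1. Total 1.
Augment src->0->t: bottleneck 3. Total 4.
Augment src->1->t: bottleneck 3. Total 7.
No augmenting path remains in the residual graph.

7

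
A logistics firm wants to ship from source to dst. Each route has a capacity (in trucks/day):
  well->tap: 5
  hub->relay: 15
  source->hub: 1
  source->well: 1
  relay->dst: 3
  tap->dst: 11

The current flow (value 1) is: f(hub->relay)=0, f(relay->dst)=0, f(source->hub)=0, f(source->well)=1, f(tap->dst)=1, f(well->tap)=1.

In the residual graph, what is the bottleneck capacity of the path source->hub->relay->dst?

Residual capacities along the path: source->hub: 1, hub->relay: 15, relay->dst: 3.
Minimum is 1.

1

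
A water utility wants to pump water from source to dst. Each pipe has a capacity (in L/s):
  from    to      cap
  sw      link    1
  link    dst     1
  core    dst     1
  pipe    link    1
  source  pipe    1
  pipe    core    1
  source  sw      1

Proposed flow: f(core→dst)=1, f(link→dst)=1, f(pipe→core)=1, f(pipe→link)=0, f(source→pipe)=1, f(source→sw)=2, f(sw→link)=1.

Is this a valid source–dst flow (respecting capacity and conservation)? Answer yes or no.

No

Capacity violated on source→sw: flow 2 > capacity 1.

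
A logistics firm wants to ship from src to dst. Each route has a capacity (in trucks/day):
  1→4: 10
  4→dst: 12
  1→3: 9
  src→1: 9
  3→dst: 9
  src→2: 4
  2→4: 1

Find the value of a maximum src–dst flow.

Augment src→2→4→dst: bottleneck 1. Total 1.
Augment src→1→4→dst: bottleneck 9. Total 10.
No augmenting path remains in the residual graph.

10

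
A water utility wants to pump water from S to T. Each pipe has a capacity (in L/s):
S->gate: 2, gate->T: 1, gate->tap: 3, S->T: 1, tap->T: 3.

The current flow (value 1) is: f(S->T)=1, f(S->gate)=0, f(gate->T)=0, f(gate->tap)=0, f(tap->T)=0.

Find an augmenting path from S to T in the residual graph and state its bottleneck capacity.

Residual along S->gate->T: S->gate: 2, gate->T: 1.
Bottleneck = min = 1.

S->gate->T, bottleneck 1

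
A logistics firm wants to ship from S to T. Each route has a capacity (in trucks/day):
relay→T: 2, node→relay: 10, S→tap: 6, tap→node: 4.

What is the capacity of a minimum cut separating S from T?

2

Max flow = 2 (via 1 augmenting path).
In the residual at optimum, the set reachable from S is {S, node, relay, tap}.
Cut edges: relay→T (cap 2). Sum = 2.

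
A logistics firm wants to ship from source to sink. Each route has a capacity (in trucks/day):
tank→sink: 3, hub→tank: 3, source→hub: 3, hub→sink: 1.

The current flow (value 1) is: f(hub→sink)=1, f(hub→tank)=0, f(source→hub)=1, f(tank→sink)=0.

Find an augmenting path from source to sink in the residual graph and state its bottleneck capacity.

source→hub→tank→sink, bottleneck 2

Residual along source→hub→tank→sink: source→hub: 2, hub→tank: 3, tank→sink: 3.
Bottleneck = min = 2.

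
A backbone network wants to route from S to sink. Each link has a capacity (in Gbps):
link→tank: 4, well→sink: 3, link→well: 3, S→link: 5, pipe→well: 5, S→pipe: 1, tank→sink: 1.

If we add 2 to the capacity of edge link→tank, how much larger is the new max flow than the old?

0

Original max flow = 4.
Edge link→tank does not cross the min cut (source side {S, link, pipe, tank, well}), so extra capacity there cannot help.
New max flow = 4. Increase = 0.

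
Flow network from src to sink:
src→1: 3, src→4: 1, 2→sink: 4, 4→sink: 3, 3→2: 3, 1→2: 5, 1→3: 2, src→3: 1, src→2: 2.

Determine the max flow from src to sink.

5

Augment src→2→sink: bottleneck 2. Total 2.
Augment src→4→sink: bottleneck 1. Total 3.
Augment src→1→2→sink: bottleneck 2. Total 5.
No augmenting path remains in the residual graph.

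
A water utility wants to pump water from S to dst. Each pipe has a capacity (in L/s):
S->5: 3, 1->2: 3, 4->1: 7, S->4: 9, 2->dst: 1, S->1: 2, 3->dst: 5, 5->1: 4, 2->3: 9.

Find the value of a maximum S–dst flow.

3

Augment S->1->2->dst: bottleneck 1. Total 1.
Augment S->1->2->3->dst: bottleneck 1. Total 2.
Augment S->4->1->2->3->dst: bottleneck 1. Total 3.
No augmenting path remains in the residual graph.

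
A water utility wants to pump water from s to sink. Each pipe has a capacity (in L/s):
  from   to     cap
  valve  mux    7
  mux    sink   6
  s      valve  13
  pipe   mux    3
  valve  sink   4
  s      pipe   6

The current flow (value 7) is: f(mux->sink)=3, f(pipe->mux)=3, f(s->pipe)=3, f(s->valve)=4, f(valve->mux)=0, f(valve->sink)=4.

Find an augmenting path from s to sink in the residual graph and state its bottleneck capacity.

s->valve->mux->sink, bottleneck 3

Residual along s->valve->mux->sink: s->valve: 9, valve->mux: 7, mux->sink: 3.
Bottleneck = min = 3.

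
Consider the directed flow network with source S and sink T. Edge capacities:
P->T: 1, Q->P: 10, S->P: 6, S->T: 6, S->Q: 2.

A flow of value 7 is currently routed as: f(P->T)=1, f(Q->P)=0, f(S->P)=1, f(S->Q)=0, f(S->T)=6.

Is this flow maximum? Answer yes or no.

Yes

Residual reachable from S: {P, Q, S}; T is not reachable.
Saturated cut: S->T, P->T with total capacity 7 = current flow value. Flow is maximum.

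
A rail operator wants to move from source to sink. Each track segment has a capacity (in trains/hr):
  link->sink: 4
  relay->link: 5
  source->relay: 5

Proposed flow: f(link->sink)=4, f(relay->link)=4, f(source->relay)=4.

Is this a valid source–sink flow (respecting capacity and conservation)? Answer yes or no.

Every edge has 0 ≤ f(e) ≤ cap(e).
At each intermediate node, inflow equals outflow.

Yes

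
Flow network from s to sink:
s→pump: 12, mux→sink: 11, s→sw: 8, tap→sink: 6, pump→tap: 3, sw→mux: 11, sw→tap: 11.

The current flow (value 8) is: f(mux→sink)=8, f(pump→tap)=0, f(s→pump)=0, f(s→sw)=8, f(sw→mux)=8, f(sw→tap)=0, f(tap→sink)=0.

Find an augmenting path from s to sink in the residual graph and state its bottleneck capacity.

s→pump→tap→sink, bottleneck 3

Residual along s→pump→tap→sink: s→pump: 12, pump→tap: 3, tap→sink: 6.
Bottleneck = min = 3.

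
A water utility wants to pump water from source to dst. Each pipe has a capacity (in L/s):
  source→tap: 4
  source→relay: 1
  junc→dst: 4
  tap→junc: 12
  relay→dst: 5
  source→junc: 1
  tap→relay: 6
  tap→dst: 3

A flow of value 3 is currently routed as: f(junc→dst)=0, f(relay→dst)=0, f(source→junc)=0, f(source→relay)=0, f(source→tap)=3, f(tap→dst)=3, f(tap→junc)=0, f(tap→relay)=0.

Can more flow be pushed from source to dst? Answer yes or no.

Yes

Residual path source→junc→dst has bottleneck 1 > 0.
Pushing 1 along it raises the flow to 4, so the given flow is not maximum.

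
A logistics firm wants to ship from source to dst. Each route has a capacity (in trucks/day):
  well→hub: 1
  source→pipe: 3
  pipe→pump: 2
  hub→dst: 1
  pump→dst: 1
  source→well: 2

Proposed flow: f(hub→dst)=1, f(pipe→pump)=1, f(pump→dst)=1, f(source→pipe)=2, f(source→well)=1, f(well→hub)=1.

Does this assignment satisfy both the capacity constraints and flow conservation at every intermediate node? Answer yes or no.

Conservation fails at pipe: inflow 2 ≠ outflow 1.

No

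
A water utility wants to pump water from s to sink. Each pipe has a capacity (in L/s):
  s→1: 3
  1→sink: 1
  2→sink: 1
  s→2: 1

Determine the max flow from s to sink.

Augment s→2→sink: bottleneck 1. Total 1.
Augment s→1→sink: bottleneck 1. Total 2.
No augmenting path remains in the residual graph.

2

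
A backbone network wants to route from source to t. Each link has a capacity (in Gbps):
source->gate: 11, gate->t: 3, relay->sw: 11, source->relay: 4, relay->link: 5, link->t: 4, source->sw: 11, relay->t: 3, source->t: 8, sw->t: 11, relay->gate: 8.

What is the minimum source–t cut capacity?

26

Max flow = 26 (via 5 augmenting paths).
In the residual at optimum, the set reachable from source is {gate, source}.
Cut edges: source->relay (cap 4), source->sw (cap 11), source->t (cap 8), gate->t (cap 3). Sum = 26.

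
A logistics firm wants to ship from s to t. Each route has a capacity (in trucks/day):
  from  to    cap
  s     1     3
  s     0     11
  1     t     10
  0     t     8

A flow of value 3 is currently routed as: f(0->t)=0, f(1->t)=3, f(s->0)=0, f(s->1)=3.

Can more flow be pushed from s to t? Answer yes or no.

Yes

Residual path s->0->t has bottleneck 8 > 0.
Pushing 8 along it raises the flow to 11, so the given flow is not maximum.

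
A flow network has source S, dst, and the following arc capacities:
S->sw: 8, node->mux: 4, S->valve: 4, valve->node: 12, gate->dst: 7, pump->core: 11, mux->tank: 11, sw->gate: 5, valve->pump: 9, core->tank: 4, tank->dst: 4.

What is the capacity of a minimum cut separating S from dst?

9

Max flow = 9 (via 2 augmenting paths).
In the residual at optimum, the set reachable from S is {S, sw}.
Cut edges: sw->gate (cap 5), S->valve (cap 4). Sum = 9.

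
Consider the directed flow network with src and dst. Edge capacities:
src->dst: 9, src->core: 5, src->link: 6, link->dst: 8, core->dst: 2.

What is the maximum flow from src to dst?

17

Augment src->dst: bottleneck 9. Total 9.
Augment src->core->dst: bottleneck 2. Total 11.
Augment src->link->dst: bottleneck 6. Total 17.
No augmenting path remains in the residual graph.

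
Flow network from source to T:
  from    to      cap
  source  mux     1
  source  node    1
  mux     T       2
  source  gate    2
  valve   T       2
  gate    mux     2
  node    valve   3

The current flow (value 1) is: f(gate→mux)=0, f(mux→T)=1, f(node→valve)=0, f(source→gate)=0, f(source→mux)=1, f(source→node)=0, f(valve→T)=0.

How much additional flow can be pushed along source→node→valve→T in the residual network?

1

Residual capacities along the path: source→node: 1, node→valve: 3, valve→T: 2.
Minimum is 1.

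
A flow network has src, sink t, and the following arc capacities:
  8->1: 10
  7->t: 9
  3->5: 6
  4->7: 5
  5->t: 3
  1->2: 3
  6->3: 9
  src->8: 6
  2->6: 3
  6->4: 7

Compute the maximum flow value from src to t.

3

Augment src->8->1->2->6->3->5->t: bottleneck 3. Total 3.
No augmenting path remains in the residual graph.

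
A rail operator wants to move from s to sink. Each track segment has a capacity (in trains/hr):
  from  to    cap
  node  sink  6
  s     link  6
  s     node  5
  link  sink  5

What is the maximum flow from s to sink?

Augment s->node->sink: bottleneck 5. Total 5.
Augment s->link->sink: bottleneck 5. Total 10.
No augmenting path remains in the residual graph.

10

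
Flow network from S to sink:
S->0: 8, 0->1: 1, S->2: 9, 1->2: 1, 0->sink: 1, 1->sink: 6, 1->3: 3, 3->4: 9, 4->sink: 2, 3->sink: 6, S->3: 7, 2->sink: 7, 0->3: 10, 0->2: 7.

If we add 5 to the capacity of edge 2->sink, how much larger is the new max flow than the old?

5

Original max flow = 17.
After raising cap(2->sink), augmenting paths through that edge carry 5 more units.
New max flow = 22. Increase = 5.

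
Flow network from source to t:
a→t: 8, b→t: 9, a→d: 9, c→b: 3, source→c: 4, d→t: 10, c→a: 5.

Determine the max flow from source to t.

Augment source→c→a→t: bottleneck 4. Total 4.
No augmenting path remains in the residual graph.

4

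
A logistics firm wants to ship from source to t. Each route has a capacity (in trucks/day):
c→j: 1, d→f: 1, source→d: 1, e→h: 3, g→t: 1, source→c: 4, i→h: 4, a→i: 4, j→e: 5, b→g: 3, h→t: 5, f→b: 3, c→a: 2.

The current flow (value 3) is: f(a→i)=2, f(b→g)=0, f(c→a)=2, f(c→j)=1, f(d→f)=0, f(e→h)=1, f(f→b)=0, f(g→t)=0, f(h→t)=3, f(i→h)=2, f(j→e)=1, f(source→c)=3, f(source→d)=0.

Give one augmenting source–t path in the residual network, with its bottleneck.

Residual along source→d→f→b→g→t: source→d: 1, d→f: 1, f→b: 3, b→g: 3, g→t: 1.
Bottleneck = min = 1.

source→d→f→b→g→t, bottleneck 1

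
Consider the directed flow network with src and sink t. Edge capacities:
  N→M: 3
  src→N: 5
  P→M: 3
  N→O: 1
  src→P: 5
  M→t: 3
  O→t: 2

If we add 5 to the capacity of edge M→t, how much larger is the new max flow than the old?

Original max flow = 4.
After raising cap(M→t), augmenting paths through that edge carry 3 more units.
New max flow = 7. Increase = 3.

3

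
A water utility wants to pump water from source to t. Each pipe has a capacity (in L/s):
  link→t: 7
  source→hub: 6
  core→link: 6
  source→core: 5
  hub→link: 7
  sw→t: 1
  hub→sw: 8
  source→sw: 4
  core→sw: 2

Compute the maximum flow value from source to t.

Augment source→sw→t: bottleneck 1. Total 1.
Augment source→hub→link→t: bottleneck 6. Total 7.
Augment source→core→link→t: bottleneck 1. Total 8.
No augmenting path remains in the residual graph.

8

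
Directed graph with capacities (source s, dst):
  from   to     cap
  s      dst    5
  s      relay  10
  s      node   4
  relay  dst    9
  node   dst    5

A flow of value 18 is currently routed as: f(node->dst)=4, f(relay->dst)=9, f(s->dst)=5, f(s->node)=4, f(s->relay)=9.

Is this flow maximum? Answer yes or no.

Residual reachable from s: {relay, s}; dst is not reachable.
Saturated cut: s->node, s->dst, relay->dst with total capacity 18 = current flow value. Flow is maximum.

Yes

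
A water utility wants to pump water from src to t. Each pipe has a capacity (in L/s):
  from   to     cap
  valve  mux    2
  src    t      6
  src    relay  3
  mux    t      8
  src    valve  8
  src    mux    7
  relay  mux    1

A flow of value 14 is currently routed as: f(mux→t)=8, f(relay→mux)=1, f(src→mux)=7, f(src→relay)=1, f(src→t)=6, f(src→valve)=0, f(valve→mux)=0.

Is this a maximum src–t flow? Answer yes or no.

Residual reachable from src: {mux, relay, src, valve}; t is not reachable.
Saturated cut: src→t, mux→t with total capacity 14 = current flow value. Flow is maximum.

Yes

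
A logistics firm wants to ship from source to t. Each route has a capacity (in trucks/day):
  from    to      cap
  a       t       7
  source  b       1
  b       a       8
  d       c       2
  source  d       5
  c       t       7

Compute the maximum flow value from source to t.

3

Augment source->b->a->t: bottleneck 1. Total 1.
Augment source->d->c->t: bottleneck 2. Total 3.
No augmenting path remains in the residual graph.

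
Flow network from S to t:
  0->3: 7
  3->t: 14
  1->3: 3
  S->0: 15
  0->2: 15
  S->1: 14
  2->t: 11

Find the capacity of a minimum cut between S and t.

18

Max flow = 18 (via 3 augmenting paths).
In the residual at optimum, the set reachable from S is {1, S}.
Cut edges: S->0 (cap 15), 1->3 (cap 3). Sum = 18.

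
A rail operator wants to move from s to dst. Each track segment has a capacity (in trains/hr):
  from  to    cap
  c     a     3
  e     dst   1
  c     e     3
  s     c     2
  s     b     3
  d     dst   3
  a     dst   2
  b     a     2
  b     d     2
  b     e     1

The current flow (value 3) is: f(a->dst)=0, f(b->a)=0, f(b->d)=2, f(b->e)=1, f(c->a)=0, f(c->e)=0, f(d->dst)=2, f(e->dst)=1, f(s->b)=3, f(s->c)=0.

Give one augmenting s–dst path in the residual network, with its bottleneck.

s->c->a->dst, bottleneck 2

Residual along s->c->a->dst: s->c: 2, c->a: 3, a->dst: 2.
Bottleneck = min = 2.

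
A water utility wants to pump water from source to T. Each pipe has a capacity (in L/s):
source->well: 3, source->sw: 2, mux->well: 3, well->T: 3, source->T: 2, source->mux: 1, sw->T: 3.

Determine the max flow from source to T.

7

Augment source->T: bottleneck 2. Total 2.
Augment source->sw->T: bottleneck 2. Total 4.
Augment source->well->T: bottleneck 3. Total 7.
No augmenting path remains in the residual graph.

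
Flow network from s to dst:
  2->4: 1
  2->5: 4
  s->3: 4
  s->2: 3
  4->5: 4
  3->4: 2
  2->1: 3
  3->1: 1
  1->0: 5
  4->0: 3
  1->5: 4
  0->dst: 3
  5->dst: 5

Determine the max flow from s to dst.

Augment s->2->5->dst: bottleneck 3. Total 3.
Augment s->3->1->0->dst: bottleneck 1. Total 4.
Augment s->3->4->0->dst: bottleneck 2. Total 6.
No augmenting path remains in the residual graph.

6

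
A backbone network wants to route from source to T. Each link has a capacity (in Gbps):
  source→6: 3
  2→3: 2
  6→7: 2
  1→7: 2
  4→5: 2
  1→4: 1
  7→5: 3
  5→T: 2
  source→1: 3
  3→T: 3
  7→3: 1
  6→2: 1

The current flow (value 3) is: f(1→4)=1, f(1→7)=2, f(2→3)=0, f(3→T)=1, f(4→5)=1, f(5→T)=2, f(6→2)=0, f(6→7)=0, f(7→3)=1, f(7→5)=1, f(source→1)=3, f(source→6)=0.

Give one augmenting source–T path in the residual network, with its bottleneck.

Residual along source→6→2→3→T: source→6: 3, 6→2: 1, 2→3: 2, 3→T: 2.
Bottleneck = min = 1.

source→6→2→3→T, bottleneck 1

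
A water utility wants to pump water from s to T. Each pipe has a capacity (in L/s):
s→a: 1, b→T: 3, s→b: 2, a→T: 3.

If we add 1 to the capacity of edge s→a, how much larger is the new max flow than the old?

Original max flow = 3.
After raising cap(s→a), augmenting paths through that edge carry 1 more unit.
New max flow = 4. Increase = 1.

1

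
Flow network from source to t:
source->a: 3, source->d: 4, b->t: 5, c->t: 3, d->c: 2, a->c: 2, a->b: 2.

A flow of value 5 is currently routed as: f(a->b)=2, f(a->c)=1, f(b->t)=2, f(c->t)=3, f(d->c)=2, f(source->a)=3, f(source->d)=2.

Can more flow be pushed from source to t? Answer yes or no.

Residual reachable from source: {d, source}; t is not reachable.
Saturated cut: source->a, d->c with total capacity 5 = current flow value. Flow is maximum.

No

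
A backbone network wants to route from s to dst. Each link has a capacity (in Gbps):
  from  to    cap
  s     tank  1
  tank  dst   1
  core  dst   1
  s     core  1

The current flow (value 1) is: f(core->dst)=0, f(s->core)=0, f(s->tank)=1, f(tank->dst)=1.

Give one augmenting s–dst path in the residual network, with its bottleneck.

s->core->dst, bottleneck 1

Residual along s->core->dst: s->core: 1, core->dst: 1.
Bottleneck = min = 1.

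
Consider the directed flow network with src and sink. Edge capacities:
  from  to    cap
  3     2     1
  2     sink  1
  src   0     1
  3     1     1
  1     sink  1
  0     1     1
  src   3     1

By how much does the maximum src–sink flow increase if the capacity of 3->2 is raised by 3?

0

Original max flow = 2.
Edge 3->2 does not cross the min cut (source side {src}), so extra capacity there cannot help.
New max flow = 2. Increase = 0.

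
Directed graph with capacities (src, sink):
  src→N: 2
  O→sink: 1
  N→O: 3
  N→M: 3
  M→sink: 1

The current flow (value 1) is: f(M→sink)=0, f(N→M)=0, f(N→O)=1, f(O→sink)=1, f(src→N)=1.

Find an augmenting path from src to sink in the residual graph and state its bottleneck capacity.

src→N→M→sink, bottleneck 1

Residual along src→N→M→sink: src→N: 1, N→M: 3, M→sink: 1.
Bottleneck = min = 1.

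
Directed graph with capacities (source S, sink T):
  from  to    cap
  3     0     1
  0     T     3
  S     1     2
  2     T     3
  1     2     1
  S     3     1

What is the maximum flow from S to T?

2

Augment S→1→2→T: bottleneck 1. Total 1.
Augment S→3→0→T: bottleneck 1. Total 2.
No augmenting path remains in the residual graph.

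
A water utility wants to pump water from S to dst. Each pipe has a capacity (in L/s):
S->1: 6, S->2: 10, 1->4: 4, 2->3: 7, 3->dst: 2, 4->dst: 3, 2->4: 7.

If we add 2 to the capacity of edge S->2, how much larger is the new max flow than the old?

Original max flow = 5.
Edge S->2 does not cross the min cut (source side {1, 2, 3, 4, S}), so extra capacity there cannot help.
New max flow = 5. Increase = 0.

0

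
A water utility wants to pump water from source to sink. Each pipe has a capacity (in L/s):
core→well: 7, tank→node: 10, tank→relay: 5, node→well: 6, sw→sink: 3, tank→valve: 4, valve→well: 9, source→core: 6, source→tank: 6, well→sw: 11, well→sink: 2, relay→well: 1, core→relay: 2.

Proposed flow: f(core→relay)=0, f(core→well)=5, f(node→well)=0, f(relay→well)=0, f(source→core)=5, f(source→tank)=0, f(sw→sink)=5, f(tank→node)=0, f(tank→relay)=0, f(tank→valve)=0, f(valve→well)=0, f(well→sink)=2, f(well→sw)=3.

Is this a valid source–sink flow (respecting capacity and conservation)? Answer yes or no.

No

Capacity violated on sw→sink: flow 5 > capacity 3.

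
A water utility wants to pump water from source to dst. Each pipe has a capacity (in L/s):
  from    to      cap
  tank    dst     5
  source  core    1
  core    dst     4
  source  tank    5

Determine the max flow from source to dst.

Augment source→core→dst: bottleneck 1. Total 1.
Augment source→tank→dst: bottleneck 5. Total 6.
No augmenting path remains in the residual graph.

6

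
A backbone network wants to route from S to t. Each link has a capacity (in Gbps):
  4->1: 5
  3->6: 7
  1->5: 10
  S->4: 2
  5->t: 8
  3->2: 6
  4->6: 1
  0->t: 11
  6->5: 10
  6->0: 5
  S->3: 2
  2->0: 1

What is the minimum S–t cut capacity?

Max flow = 4 (via 2 augmenting paths).
In the residual at optimum, the set reachable from S is {S}.
Cut edges: S->4 (cap 2), S->3 (cap 2). Sum = 4.

4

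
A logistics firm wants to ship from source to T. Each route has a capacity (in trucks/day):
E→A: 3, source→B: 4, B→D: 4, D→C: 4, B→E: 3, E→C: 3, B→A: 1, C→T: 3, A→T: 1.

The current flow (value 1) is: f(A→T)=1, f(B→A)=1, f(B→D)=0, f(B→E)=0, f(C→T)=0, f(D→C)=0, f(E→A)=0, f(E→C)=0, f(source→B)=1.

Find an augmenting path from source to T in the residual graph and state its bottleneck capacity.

source→B→E→C→T, bottleneck 3

Residual along source→B→E→C→T: source→B: 3, B→E: 3, E→C: 3, C→T: 3.
Bottleneck = min = 3.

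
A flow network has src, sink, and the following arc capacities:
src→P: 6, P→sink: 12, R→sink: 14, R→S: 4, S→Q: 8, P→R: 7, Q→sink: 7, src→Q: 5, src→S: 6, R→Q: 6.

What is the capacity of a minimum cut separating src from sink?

13

Max flow = 13 (via 3 augmenting paths).
In the residual at optimum, the set reachable from src is {Q, S, src}.
Cut edges: src→P (cap 6), Q→sink (cap 7). Sum = 13.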